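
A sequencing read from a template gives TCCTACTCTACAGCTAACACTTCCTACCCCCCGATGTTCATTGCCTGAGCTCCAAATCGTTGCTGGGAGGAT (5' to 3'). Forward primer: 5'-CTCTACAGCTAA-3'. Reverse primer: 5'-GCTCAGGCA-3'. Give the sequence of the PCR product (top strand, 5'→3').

Scanning the template, CTCTACAGCTAA occurs at positions 6–17; this primer anneals to the bottom strand there with its 3' end pointing downstream.
Reverse complement of the reverse primer: TGCCTGAGC. This occurs on the top strand at positions 42–50.
The product is the template from position 6 through 50 (45 bp).

5'-CTCTACAGCTAACACTTCCTACCCCCCGATGTTCATTGCCTGAGC-3'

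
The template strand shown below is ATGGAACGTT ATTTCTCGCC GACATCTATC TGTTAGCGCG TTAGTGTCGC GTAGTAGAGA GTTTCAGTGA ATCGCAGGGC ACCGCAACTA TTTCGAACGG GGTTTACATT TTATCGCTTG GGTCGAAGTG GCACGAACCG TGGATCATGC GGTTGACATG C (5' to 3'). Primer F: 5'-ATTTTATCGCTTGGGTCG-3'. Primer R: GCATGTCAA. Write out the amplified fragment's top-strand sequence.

Forward primer ATTTTATCGCTTGGGTCG is found on the top strand at positions 108–125.
The reverse primer's reverse complement is TTGACATGC, which matches the template at positions 153–161.
The product is the template from position 108 through 161 (54 bp).

5'-ATTTTATCGCTTGGGTCGAAGTGGCACGAACCGTGGATCATGCGGTTGACATGC-3'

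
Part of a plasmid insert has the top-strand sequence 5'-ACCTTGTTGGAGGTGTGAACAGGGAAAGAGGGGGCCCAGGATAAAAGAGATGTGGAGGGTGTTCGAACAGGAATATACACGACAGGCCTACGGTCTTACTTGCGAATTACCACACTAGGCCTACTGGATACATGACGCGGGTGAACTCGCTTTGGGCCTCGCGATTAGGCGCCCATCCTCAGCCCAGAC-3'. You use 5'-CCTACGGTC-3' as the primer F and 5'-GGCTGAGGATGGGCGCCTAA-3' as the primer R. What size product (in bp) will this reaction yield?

98 bp

Scanning the template, CCTACGGTC occurs at positions 87–95; this primer anneals to the bottom strand there with its 3' end pointing downstream.
Taking the reverse complement of GGCTGAGGATGGGCGCCTAA gives TTAGGCGCCCATCCTCAGCC, found at positions 165–184 on the template; the primer anneals here to the top strand with its 3' end pointing upstream.
Product length = (reverse-primer end) − (forward-primer start) + 1 = 184 − 87 + 1 = 98 bp.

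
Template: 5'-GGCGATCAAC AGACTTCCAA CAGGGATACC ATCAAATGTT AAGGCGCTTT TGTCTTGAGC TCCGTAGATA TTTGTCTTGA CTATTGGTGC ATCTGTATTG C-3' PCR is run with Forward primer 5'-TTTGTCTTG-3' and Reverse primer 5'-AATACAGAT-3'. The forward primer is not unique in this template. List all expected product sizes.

The forward primer TTTGTCTTG matches the top strand at positions 49–57, 71–79.
The reverse primer's reverse complement is ATCTGTATT, matching at positions 91–99.
Each forward site pairs with the reverse site to give a product ending at position 99: sizes 51, 29 bp.

51 bp, 29 bp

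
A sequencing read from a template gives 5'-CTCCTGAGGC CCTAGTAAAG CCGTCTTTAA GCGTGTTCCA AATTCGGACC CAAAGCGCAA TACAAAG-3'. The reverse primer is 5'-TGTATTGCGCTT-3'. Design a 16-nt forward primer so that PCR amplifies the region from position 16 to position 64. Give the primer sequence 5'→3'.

5'-TAAAGCCGTCTTTAAG-3'

The reverse primer's reverse complement AAGCGCAATACA matches the template at positions 53–64; the product starts at position 16.
The forward primer is identical to the top strand over positions 16–31: TAAAGCCGTCTTTAAG.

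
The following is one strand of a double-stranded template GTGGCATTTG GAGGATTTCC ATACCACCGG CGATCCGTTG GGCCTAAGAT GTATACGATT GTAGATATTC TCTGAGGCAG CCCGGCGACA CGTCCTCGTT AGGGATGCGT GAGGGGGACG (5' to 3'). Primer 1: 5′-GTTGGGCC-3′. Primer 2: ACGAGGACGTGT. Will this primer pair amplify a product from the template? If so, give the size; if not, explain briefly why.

Primer 1 (GTTGGGCC) matches the top strand at positions 37–44; it acts as a forward primer.
Primer 2's reverse complement is ACACGTCCTCGT, matching the top strand at positions 88–99; it acts as a reverse primer.
The 3' ends face each other across positions 37–99, giving a 63 bp product.

Yes — a 63 bp product.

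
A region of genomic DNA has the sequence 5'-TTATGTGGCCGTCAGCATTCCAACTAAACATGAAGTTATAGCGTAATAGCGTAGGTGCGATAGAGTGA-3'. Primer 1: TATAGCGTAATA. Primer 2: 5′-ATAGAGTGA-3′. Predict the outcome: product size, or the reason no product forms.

No product — both primers anneal to the same strand and extend in the same direction.

Primer 1 (TATAGCGTAATA) matches the top strand at positions 37–48 (3' end points downstream).
Primer 2 (ATAGAGTGA) also matches the top strand directly, at positions 60–68 — its reverse complement TCACTCTAT is not present.
Both primers anneal to the bottom strand with 3' ends pointing the same way, so neither can prime synthesis back toward the other.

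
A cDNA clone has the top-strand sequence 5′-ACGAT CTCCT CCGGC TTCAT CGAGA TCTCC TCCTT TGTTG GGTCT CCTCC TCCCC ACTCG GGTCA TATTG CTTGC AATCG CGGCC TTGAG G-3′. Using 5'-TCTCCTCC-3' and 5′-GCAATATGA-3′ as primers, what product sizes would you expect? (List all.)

The forward primer TCTCCTCC matches the top strand at positions 5–12, 26–33, 43–50.
The reverse primer's reverse complement is TCATATTGC, matching at positions 63–71.
Each forward site pairs with the reverse site to give a product ending at position 71: sizes 67, 46, 29 bp.

67 bp, 46 bp, 29 bp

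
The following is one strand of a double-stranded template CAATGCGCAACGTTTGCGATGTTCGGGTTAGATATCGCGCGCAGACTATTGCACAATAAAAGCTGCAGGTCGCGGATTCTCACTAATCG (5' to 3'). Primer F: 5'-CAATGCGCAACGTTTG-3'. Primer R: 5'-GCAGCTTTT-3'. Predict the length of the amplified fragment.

66 bp

The forward primer matches the template at positions 1–16.
Taking the reverse complement of GCAGCTTTT gives AAAAGCTGC, found at positions 58–66 on the template; the primer anneals here to the top strand with its 3' end pointing upstream.
Product length = (reverse-primer end) − (forward-primer start) + 1 = 66 − 1 + 1 = 66 bp.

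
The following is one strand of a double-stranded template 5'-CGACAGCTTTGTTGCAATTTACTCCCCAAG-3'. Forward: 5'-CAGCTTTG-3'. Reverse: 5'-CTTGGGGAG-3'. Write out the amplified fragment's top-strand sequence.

The forward primer matches the template at positions 4–11.
Taking the reverse complement of CTTGGGGAG gives CTCCCCAAG, found at positions 22–30 on the template; the primer anneals here to the top strand with its 3' end pointing upstream.
The product is the template from position 4 through 30 (27 bp).

5'-CAGCTTTGTTGCAATTTACTCCCCAAG-3'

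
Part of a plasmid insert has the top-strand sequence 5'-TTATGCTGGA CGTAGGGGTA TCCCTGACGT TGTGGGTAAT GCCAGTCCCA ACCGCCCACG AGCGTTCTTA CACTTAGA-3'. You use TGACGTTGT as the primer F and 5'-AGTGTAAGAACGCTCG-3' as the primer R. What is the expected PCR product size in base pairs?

50 bp

Forward primer TGACGTTGT is found on the top strand at positions 25–33.
The reverse primer's reverse complement is CGAGCGTTCTTACACT, which matches the template at positions 59–74.
Product length = (reverse-primer end) − (forward-primer start) + 1 = 74 − 25 + 1 = 50 bp.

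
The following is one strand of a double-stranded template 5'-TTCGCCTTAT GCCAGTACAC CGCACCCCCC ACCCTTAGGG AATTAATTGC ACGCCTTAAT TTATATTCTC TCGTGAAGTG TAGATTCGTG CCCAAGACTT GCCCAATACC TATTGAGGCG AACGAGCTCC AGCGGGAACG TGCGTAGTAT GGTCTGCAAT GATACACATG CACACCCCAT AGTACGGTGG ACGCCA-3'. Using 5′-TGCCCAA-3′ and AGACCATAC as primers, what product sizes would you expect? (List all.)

The forward primer TGCCCAA matches the top strand at positions 89–95, 100–106.
The reverse primer's reverse complement is GTATGGTCT, matching at positions 147–155.
Each forward site pairs with the reverse site to give a product ending at position 155: sizes 67, 56 bp.

67 bp, 56 bp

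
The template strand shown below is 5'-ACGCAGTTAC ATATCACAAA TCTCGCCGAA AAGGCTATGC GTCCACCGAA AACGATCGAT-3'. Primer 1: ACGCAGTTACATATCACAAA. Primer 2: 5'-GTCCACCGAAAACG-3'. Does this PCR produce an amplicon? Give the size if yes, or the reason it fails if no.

Primer 1 (ACGCAGTTACATATCACAAA) matches the top strand at positions 1–20 (3' end points downstream).
Primer 2 (GTCCACCGAAAACG) also matches the top strand directly, at positions 41–54 — its reverse complement CGTTTTCGGTGGAC is not present.
Both primers anneal to the bottom strand with 3' ends pointing the same way, so neither can prime synthesis back toward the other.

No product — both primers anneal to the same strand and extend in the same direction.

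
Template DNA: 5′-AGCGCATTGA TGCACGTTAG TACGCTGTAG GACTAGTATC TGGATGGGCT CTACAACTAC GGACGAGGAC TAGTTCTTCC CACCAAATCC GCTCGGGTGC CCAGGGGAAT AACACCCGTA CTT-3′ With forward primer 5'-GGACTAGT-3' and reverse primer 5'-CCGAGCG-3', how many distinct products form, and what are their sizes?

Two products: 67 bp, 30 bp

The forward primer GGACTAGT matches the top strand at positions 30–37, 67–74.
The reverse primer's reverse complement is CGCTCGG, matching at positions 90–96.
Each forward site pairs with the reverse site to give a product ending at position 96: sizes 67, 30 bp.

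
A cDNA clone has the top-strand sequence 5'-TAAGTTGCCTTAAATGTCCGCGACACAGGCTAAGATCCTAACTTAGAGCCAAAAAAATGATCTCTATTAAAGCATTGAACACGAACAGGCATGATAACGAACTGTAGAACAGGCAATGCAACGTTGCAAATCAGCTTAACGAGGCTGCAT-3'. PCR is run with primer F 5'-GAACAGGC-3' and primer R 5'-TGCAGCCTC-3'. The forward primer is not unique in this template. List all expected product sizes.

The forward primer GAACAGGC matches the top strand at positions 83–90, 107–114.
The reverse primer's reverse complement is GAGGCTGCA, matching at positions 141–149.
Each forward site pairs with the reverse site to give a product ending at position 149: sizes 67, 43 bp.

67 bp, 43 bp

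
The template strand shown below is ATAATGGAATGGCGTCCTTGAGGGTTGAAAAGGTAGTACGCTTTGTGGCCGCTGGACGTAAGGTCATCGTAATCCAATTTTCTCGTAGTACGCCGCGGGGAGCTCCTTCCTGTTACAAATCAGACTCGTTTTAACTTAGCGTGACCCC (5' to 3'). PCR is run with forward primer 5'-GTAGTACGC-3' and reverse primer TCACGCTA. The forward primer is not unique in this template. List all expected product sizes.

112 bp, 60 bp

The forward primer GTAGTACGC matches the top strand at positions 33–41, 85–93.
The reverse primer's reverse complement is TAGCGTGA, matching at positions 137–144.
Each forward site pairs with the reverse site to give a product ending at position 144: sizes 112, 60 bp.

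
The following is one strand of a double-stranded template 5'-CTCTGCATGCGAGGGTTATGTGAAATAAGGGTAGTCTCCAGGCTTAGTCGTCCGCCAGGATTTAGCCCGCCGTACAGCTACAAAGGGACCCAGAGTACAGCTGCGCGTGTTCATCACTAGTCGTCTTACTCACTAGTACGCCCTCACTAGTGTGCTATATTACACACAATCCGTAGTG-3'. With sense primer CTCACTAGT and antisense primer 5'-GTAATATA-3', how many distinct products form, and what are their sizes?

The forward primer CTCACTAGT matches the top strand at positions 129–137, 143–151.
The reverse primer's reverse complement is TATATTAC, matching at positions 156–163.
Each forward site pairs with the reverse site to give a product ending at position 163: sizes 35, 21 bp.

Two products: 35 bp, 21 bp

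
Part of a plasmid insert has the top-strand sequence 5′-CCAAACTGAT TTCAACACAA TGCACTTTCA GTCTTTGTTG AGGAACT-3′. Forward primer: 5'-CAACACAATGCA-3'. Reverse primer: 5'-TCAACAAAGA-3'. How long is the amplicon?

Scanning the template, CAACACAATGCA occurs at positions 13–24; this primer anneals to the bottom strand there with its 3' end pointing downstream.
Taking the reverse complement of TCAACAAAGA gives TCTTTGTTGA, found at positions 32–41 on the template; the primer anneals here to the top strand with its 3' end pointing upstream.
The product runs from position 13 to position 41, so its length is 41 − 13 + 1 = 29 bp.

29 bp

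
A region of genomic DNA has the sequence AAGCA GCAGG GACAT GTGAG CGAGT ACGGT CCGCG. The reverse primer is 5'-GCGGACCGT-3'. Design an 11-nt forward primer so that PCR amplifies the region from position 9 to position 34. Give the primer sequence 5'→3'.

5'-GGGACATGTGA-3'

The reverse primer's reverse complement ACGGTCCGC matches the template at positions 26–34; the product starts at position 9.
The forward primer is identical to the top strand over positions 9–19: GGGACATGTGA.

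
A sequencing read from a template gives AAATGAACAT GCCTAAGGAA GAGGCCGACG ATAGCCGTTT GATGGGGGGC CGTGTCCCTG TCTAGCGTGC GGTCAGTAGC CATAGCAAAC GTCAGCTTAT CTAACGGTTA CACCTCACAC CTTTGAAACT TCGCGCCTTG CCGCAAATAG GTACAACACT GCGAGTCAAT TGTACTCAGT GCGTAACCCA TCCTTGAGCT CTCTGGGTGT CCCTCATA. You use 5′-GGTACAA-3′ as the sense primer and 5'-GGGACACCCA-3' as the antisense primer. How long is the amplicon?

Forward primer GGTACAA is found on the top strand at positions 150–156.
Reverse complement of the reverse primer: TGGGTGTCCC. This occurs on the top strand at positions 204–213.
The product runs from position 150 to position 213, so its length is 213 − 150 + 1 = 64 bp.

64 bp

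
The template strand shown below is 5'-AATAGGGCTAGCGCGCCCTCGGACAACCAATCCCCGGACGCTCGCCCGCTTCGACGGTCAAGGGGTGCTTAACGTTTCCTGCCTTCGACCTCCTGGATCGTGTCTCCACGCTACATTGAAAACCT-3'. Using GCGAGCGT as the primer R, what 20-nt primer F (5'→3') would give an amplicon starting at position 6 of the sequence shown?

5'-GGCTAGCGCGCCCTCGGACA-3'

The reverse primer's reverse complement ACGCTCGC matches the template at positions 38–45; the product starts at position 6.
The forward primer is identical to the top strand over positions 6–25: GGCTAGCGCGCCCTCGGACA.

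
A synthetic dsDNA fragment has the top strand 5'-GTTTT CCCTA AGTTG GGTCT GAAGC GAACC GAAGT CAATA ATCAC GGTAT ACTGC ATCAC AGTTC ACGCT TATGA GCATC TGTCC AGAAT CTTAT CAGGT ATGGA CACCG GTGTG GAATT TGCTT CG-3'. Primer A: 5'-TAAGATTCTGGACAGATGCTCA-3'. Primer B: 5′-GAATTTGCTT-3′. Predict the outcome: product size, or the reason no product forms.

Primer A (TAAGATTCTGGACAGATGCTCA) has reverse complement TGAGCATCTGTCCAGAATCTTA, which matches the top strand at positions 73–94; primer A anneals to the top strand there with its 3' end pointing upstream toward position 73.
Primer B (GAATTTGCTT) matches the top strand directly at positions 116–125; it anneals to the bottom strand with its 3' end pointing downstream toward position 125.
The 3' ends diverge (primer A extends toward position 1, primer B toward position 127), so the primers never converge on a shared product.

No product — the primers' 3' ends point away from each other.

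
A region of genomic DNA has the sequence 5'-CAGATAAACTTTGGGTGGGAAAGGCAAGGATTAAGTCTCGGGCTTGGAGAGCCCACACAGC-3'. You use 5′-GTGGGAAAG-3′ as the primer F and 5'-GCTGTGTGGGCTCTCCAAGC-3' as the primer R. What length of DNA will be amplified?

The forward primer matches the template at positions 15–23.
Taking the reverse complement of GCTGTGTGGGCTCTCCAAGC gives GCTTGGAGAGCCCACACAGC, found at positions 42–61 on the template; the primer anneals here to the top strand with its 3' end pointing upstream.
Amplicon spans positions 15–61: 47 bp.

47 bp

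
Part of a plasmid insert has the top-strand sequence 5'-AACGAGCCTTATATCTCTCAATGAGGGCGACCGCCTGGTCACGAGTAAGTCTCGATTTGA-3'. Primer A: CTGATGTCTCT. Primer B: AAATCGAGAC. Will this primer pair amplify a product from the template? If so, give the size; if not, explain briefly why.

No product — primer A has no binding site in the template.

Primer A (CTGATGTCTCT) does not match the top strand, and its reverse complement AGAGACATCAG does not match either.
With no annealing site for primer A, no amplification occurs.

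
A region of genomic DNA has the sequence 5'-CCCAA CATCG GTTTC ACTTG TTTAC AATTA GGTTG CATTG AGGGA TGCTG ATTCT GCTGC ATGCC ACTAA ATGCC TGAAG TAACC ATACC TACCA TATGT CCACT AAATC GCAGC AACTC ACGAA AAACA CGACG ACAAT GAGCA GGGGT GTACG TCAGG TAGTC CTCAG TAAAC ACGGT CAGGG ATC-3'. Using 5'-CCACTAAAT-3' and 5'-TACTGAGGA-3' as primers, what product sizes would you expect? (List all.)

109 bp, 72 bp

The forward primer CCACTAAAT matches the top strand at positions 64–72, 101–109.
The reverse primer's reverse complement is TCCTCAGTA, matching at positions 164–172.
Each forward site pairs with the reverse site to give a product ending at position 172: sizes 109, 72 bp.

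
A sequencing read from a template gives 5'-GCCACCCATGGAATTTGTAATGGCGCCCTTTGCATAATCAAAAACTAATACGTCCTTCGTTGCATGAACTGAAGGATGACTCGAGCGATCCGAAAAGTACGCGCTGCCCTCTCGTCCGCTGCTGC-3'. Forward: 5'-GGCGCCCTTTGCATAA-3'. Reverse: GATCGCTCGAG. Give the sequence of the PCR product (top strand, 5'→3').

5'-GGCGCCCTTTGCATAATCAAAAACTAATACGTCCTTCGTTGCATGAACTGAAGGATGACTCGAGCGATC-3'

Scanning the template, GGCGCCCTTTGCATAA occurs at positions 22–37; this primer anneals to the bottom strand there with its 3' end pointing downstream.
Taking the reverse complement of GATCGCTCGAG gives CTCGAGCGATC, found at positions 80–90 on the template; the primer anneals here to the top strand with its 3' end pointing upstream.
The product is the template from position 22 through 90 (69 bp).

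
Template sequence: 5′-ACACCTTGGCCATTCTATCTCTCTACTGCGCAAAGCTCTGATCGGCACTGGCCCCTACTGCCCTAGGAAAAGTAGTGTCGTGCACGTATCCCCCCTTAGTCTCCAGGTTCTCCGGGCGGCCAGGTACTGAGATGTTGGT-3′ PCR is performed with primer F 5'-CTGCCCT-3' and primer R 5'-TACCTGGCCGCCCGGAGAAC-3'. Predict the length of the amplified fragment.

69 bp

Forward primer CTGCCCT is found on the top strand at positions 58–64.
Reverse complement of the reverse primer: GTTCTCCGGGCGGCCAGGTA. This occurs on the top strand at positions 107–126.
Product length = (reverse-primer end) − (forward-primer start) + 1 = 126 − 58 + 1 = 69 bp.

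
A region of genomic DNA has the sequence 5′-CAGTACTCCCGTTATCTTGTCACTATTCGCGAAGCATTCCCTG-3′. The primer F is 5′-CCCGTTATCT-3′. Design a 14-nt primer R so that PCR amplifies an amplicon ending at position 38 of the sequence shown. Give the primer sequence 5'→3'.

5'-AATGCTTCGCGAAT-3'

The forward primer binds at positions 8–17; the product's 3' end on the top strand is position 38.
The reverse primer anneals to the top strand over positions 25–38, i.e. to ATTCGCGAAGCATT.
Its sequence written 5'→3' is the reverse complement: AATGCTTCGCGAAT.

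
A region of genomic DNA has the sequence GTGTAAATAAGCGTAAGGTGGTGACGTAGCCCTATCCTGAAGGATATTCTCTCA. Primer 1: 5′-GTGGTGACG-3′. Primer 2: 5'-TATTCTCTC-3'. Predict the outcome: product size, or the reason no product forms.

No product — both primers anneal to the same strand and extend in the same direction.

Primer 1 (GTGGTGACG) matches the top strand at positions 18–26 (3' end points downstream).
Primer 2 (TATTCTCTC) also matches the top strand directly, at positions 45–53 — its reverse complement GAGAGAATA is not present.
Both primers anneal to the bottom strand with 3' ends pointing the same way, so neither can prime synthesis back toward the other.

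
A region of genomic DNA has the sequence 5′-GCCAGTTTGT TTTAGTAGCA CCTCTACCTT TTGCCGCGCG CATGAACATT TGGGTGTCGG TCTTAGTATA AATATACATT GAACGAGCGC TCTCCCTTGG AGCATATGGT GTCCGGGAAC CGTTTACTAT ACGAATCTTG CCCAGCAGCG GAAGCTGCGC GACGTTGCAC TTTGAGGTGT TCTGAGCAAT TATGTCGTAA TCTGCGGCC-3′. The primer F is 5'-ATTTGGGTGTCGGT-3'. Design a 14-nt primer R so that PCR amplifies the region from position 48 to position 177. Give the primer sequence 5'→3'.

5'-CCTCAAAGTGCAAC-3'

The product's 3' end on the top strand is position 177.
The reverse primer anneals to the top strand over positions 164–177, i.e. to GTTGCACTTTGAGG.
Its sequence written 5'→3' is the reverse complement: CCTCAAAGTGCAAC.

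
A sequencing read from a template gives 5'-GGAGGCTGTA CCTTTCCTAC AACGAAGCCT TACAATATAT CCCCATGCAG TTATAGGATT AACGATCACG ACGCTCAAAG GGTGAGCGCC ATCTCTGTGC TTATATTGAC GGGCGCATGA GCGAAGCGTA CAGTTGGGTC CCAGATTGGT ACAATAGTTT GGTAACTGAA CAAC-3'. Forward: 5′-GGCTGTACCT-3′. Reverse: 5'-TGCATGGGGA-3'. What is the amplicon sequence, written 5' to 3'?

Scanning the template, GGCTGTACCT occurs at positions 4–13; this primer anneals to the bottom strand there with its 3' end pointing downstream.
Taking the reverse complement of TGCATGGGGA gives TCCCCATGCA, found at positions 40–49 on the template; the primer anneals here to the top strand with its 3' end pointing upstream.
The product is the template from position 4 through 49 (46 bp).

5'-GGCTGTACCTTTCCTACAACGAAGCCTTACAATATATCCCCATGCA-3'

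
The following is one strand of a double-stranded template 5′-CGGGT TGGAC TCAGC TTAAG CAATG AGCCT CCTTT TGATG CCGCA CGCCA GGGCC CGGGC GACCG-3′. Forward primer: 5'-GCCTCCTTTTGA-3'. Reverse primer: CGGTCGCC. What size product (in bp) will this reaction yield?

Forward primer GCCTCCTTTTGA is found on the top strand at positions 27–38.
Reverse complement of the reverse primer: GGCGACCG. This occurs on the top strand at positions 58–65.
The product runs from position 27 to position 65, so its length is 65 − 27 + 1 = 39 bp.

39 bp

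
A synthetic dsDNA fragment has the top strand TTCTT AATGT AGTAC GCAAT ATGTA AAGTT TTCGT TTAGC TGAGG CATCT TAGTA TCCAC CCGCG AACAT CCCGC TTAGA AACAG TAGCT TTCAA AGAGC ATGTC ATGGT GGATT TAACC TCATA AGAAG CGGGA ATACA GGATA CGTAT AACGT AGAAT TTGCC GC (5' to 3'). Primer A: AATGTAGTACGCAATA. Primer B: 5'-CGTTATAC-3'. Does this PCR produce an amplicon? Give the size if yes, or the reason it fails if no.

Primer A (AATGTAGTACGCAATA) matches the top strand at positions 6–21; it acts as a forward primer.
Primer B's reverse complement is GTATAACG, matching the top strand at positions 147–154; it acts as a reverse primer.
The 3' ends face each other across positions 6–154, giving a 149 bp product.

Yes — a 149 bp product.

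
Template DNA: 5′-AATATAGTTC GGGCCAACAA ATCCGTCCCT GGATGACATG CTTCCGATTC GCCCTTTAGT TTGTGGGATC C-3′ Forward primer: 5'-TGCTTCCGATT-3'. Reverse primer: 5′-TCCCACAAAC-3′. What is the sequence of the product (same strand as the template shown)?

5'-TGCTTCCGATTCGCCCTTTAGTTTGTGGGA-3'

Forward primer TGCTTCCGATT is found on the top strand at positions 39–49.
Taking the reverse complement of TCCCACAAAC gives GTTTGTGGGA, found at positions 59–68 on the template; the primer anneals here to the top strand with its 3' end pointing upstream.
The product is the template from position 39 through 68 (30 bp).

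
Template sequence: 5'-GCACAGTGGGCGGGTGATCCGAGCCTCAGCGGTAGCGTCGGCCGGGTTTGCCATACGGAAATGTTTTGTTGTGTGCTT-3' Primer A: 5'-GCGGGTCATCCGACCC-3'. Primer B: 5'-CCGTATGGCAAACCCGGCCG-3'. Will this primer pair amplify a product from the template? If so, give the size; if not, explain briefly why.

No product — primer A has no binding site in the template.

Primer A (GCGGGTCATCCGACCC) does not match the top strand, and its reverse complement GGGTCGGATGACCCGC does not match either.
With no annealing site for primer A, no amplification occurs.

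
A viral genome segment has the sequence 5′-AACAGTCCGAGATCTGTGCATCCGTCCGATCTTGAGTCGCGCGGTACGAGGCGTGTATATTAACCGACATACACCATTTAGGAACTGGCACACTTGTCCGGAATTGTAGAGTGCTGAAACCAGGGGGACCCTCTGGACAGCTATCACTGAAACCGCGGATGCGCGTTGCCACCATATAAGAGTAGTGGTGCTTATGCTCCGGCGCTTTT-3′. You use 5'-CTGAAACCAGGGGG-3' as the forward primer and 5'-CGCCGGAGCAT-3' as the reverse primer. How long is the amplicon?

91 bp

Forward primer CTGAAACCAGGGGG is found on the top strand at positions 114–127.
The reverse primer's reverse complement is ATGCTCCGGCG, which matches the template at positions 194–204.
Amplicon spans positions 114–204: 91 bp.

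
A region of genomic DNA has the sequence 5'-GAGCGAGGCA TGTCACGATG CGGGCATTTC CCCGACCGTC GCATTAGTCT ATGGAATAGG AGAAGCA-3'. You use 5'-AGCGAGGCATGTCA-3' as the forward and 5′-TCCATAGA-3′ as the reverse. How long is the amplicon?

Scanning the template, AGCGAGGCATGTCA occurs at positions 2–15; this primer anneals to the bottom strand there with its 3' end pointing downstream.
The reverse primer's reverse complement is TCTATGGA, which matches the template at positions 48–55.
The product runs from position 2 to position 55, so its length is 55 − 2 + 1 = 54 bp.

54 bp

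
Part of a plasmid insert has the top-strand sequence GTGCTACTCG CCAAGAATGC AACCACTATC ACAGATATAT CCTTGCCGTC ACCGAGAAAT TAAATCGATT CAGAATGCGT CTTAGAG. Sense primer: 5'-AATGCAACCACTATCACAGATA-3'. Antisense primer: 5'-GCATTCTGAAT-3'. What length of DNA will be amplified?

63 bp

Forward primer AATGCAACCACTATCACAGATA is found on the top strand at positions 16–37.
The reverse primer's reverse complement is ATTCAGAATGC, which matches the template at positions 68–78.
The product runs from position 16 to position 78, so its length is 78 − 16 + 1 = 63 bp.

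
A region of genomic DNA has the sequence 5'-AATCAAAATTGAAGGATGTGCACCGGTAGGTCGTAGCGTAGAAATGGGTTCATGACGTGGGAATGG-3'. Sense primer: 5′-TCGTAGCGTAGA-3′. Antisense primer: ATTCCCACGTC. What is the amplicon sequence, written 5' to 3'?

The forward primer matches the template at positions 31–42.
Reverse complement of the reverse primer: GACGTGGGAAT. This occurs on the top strand at positions 54–64.
The product is the template from position 31 through 64 (34 bp).

5'-TCGTAGCGTAGAAATGGGTTCATGACGTGGGAAT-3'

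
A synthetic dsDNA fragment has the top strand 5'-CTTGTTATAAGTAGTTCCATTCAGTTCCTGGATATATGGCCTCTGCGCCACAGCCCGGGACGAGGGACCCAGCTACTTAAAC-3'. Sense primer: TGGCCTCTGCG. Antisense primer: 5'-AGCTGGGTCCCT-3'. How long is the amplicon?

Scanning the template, TGGCCTCTGCG occurs at positions 37–47; this primer anneals to the bottom strand there with its 3' end pointing downstream.
The reverse primer's reverse complement is AGGGACCCAGCT, which matches the template at positions 63–74.
The product runs from position 37 to position 74, so its length is 74 − 37 + 1 = 38 bp.

38 bp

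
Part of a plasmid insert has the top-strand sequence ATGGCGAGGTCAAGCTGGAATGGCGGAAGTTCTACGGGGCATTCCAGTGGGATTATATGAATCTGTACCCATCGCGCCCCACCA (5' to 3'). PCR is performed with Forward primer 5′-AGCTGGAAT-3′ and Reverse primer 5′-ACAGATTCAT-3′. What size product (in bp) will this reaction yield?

54 bp

The forward primer matches the template at positions 13–21.
The reverse primer's reverse complement is ATGAATCTGT, which matches the template at positions 57–66.
The product runs from position 13 to position 66, so its length is 66 − 13 + 1 = 54 bp.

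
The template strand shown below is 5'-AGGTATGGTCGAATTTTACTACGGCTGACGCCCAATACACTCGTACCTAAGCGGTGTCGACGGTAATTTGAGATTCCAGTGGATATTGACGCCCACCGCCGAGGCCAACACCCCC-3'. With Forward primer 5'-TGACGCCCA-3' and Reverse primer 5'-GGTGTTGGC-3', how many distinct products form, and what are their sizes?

The forward primer TGACGCCCA matches the top strand at positions 26–34, 87–95.
The reverse primer's reverse complement is GCCAACACC, matching at positions 104–112.
Each forward site pairs with the reverse site to give a product ending at position 112: sizes 87, 26 bp.

Two products: 87 bp, 26 bp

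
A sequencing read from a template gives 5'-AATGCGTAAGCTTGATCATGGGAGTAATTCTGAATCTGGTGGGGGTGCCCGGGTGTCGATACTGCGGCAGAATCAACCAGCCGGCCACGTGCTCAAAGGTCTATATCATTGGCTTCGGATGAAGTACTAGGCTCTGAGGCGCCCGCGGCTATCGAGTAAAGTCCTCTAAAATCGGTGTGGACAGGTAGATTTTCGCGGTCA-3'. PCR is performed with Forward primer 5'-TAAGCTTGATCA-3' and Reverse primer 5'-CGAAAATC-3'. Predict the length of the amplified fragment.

The forward primer matches the template at positions 7–18.
Taking the reverse complement of CGAAAATC gives GATTTTCG, found at positions 188–195 on the template; the primer anneals here to the top strand with its 3' end pointing upstream.
Product length = (reverse-primer end) − (forward-primer start) + 1 = 195 − 7 + 1 = 189 bp.

189 bp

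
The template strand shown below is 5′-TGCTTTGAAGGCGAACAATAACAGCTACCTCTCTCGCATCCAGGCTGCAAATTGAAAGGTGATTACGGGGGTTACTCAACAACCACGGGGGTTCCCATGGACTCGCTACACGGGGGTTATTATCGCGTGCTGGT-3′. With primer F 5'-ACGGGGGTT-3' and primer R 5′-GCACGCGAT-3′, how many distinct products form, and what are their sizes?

The forward primer ACGGGGGTT matches the top strand at positions 65–73, 85–93, 110–118.
The reverse primer's reverse complement is ATCGCGTGC, matching at positions 122–130.
Each forward site pairs with the reverse site to give a product ending at position 130: sizes 66, 46, 21 bp.

Three products: 66 bp, 46 bp, 21 bp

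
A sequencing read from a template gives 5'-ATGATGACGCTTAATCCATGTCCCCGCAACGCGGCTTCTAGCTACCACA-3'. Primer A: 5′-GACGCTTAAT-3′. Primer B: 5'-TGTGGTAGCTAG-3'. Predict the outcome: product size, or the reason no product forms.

Primer A (GACGCTTAAT) matches the top strand at positions 6–15; it acts as a forward primer.
Primer B's reverse complement is CTAGCTACCACA, matching the top strand at positions 38–49; it acts as a reverse primer.
The 3' ends face each other across positions 6–49, giving a 44 bp product.

Yes — a 44 bp product.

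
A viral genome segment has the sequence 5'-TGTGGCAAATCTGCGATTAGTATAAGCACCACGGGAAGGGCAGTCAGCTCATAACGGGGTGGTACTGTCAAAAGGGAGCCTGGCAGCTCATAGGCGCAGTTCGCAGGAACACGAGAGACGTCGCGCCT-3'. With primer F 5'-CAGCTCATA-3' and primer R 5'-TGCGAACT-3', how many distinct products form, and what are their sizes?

The forward primer CAGCTCATA matches the top strand at positions 45–53, 84–92.
The reverse primer's reverse complement is AGTTCGCA, matching at positions 98–105.
Each forward site pairs with the reverse site to give a product ending at position 105: sizes 61, 22 bp.

Two products: 61 bp, 22 bp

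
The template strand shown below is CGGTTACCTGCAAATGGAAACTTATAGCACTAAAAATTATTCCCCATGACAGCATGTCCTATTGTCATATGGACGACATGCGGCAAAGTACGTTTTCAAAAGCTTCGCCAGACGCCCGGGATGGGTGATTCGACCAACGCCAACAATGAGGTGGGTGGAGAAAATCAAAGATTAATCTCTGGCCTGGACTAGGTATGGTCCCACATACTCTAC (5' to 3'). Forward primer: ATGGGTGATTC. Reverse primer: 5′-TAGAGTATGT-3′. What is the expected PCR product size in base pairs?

92 bp

Forward primer ATGGGTGATTC is found on the top strand at positions 121–131.
Reverse complement of the reverse primer: ACATACTCTA. This occurs on the top strand at positions 203–212.
Amplicon spans positions 121–212: 92 bp.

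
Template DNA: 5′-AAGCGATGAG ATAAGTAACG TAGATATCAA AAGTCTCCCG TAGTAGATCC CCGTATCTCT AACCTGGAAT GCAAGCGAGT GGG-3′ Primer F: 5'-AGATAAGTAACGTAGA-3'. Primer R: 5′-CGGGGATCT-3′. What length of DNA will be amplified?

Scanning the template, AGATAAGTAACGTAGA occurs at positions 9–24; this primer anneals to the bottom strand there with its 3' end pointing downstream.
The reverse primer's reverse complement is AGATCCCCG, which matches the template at positions 45–53.
Product length = (reverse-primer end) − (forward-primer start) + 1 = 53 − 9 + 1 = 45 bp.

45 bp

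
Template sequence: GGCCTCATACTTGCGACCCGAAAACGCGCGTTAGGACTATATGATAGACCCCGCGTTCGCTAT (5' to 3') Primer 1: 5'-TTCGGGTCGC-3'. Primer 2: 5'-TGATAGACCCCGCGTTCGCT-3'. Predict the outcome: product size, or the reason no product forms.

No product — the primers' 3' ends point away from each other.

Primer 1 (TTCGGGTCGC) has reverse complement GCGACCCGAA, which matches the top strand at positions 13–22; primer 1 anneals to the top strand there with its 3' end pointing upstream toward position 13.
Primer 2 (TGATAGACCCCGCGTTCGCT) matches the top strand directly at positions 42–61; it anneals to the bottom strand with its 3' end pointing downstream toward position 61.
The 3' ends diverge (primer 1 extends toward position 1, primer 2 toward position 63), so the primers never converge on a shared product.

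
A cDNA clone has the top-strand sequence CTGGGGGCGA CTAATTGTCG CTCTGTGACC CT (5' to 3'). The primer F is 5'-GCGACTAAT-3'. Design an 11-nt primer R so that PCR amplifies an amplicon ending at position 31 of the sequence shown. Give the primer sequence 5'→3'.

5'-GGGTCACAGAG-3'

The forward primer binds at positions 7–15; the product's 3' end on the top strand is position 31.
The reverse primer anneals to the top strand over positions 21–31, i.e. to CTCTGTGACCC.
Its sequence written 5'→3' is the reverse complement: GGGTCACAGAG.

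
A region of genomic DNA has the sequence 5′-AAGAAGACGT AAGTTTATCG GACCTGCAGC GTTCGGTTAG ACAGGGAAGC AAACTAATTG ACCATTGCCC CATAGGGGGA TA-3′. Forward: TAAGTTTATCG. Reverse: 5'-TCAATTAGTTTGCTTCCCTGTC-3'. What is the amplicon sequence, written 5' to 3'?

5'-TAAGTTTATCGGACCTGCAGCGTTCGGTTAGACAGGGAAGCAAACTAATTGA-3'

Scanning the template, TAAGTTTATCG occurs at positions 10–20; this primer anneals to the bottom strand there with its 3' end pointing downstream.
Taking the reverse complement of TCAATTAGTTTGCTTCCCTGTC gives GACAGGGAAGCAAACTAATTGA, found at positions 40–61 on the template; the primer anneals here to the top strand with its 3' end pointing upstream.
The product is the template from position 10 through 61 (52 bp).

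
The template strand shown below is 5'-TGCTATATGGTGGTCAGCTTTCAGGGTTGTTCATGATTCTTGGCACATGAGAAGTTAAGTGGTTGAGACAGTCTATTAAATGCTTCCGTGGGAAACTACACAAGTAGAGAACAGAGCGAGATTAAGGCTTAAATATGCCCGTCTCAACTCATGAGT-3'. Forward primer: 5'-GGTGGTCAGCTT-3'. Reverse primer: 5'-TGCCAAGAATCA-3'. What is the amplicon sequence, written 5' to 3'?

Forward primer GGTGGTCAGCTT is found on the top strand at positions 9–20.
Taking the reverse complement of TGCCAAGAATCA gives TGATTCTTGGCA, found at positions 34–45 on the template; the primer anneals here to the top strand with its 3' end pointing upstream.
The product is the template from position 9 through 45 (37 bp).

5'-GGTGGTCAGCTTTCAGGGTTGTTCATGATTCTTGGCA-3'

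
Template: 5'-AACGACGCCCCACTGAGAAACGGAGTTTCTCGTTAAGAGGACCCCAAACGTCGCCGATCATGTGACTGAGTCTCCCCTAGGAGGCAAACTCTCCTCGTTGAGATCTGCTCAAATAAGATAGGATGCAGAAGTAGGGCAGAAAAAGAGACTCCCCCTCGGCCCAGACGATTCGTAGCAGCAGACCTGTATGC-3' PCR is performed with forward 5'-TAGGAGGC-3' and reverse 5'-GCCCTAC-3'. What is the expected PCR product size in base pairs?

60 bp

The forward primer matches the template at positions 78–85.
Taking the reverse complement of GCCCTAC gives GTAGGGC, found at positions 131–137 on the template; the primer anneals here to the top strand with its 3' end pointing upstream.
The product runs from position 78 to position 137, so its length is 137 − 78 + 1 = 60 bp.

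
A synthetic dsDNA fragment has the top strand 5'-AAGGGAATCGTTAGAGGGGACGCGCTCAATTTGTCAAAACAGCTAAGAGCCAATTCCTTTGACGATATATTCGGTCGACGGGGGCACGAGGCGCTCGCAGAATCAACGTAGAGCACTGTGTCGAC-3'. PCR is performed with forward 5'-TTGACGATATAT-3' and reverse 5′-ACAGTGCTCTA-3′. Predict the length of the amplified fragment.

61 bp

Forward primer TTGACGATATAT is found on the top strand at positions 59–70.
Reverse complement of the reverse primer: TAGAGCACTGT. This occurs on the top strand at positions 109–119.
Amplicon spans positions 59–119: 61 bp.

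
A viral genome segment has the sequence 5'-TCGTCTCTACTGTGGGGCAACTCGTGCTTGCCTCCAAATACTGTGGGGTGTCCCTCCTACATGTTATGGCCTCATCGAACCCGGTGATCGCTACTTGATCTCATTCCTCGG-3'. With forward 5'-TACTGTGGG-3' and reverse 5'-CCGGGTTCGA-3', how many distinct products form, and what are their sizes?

Two products: 77 bp, 46 bp

The forward primer TACTGTGGG matches the top strand at positions 8–16, 39–47.
The reverse primer's reverse complement is TCGAACCCGG, matching at positions 75–84.
Each forward site pairs with the reverse site to give a product ending at position 84: sizes 77, 46 bp.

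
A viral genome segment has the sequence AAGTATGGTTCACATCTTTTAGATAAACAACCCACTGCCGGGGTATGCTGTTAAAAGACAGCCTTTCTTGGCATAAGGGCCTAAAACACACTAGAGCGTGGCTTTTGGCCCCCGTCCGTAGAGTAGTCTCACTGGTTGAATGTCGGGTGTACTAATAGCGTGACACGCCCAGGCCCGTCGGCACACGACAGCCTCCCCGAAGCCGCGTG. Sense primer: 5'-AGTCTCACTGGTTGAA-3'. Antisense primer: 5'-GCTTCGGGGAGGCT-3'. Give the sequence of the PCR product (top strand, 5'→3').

The forward primer matches the template at positions 125–140.
Reverse complement of the reverse primer: AGCCTCCCCGAAGC. This occurs on the top strand at positions 190–203.
The product is the template from position 125 through 203 (79 bp).

5'-AGTCTCACTGGTTGAATGTCGGGTGTACTAATAGCGTGACACGCCCAGGCCCGTCGGCACACGACAGCCTCCCCGAAGC-3'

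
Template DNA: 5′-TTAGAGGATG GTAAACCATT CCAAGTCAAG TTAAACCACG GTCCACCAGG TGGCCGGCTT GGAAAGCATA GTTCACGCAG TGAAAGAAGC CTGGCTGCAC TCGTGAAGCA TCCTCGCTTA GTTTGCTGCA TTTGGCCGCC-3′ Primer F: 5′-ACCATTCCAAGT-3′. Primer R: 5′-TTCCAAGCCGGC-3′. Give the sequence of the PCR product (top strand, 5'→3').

5'-ACCATTCCAAGTCAAGTTAAACCACGGTCCACCAGGTGGCCGGCTTGGAA-3'

The forward primer matches the template at positions 15–26.
Reverse complement of the reverse primer: GCCGGCTTGGAA. This occurs on the top strand at positions 53–64.
The product is the template from position 15 through 64 (50 bp).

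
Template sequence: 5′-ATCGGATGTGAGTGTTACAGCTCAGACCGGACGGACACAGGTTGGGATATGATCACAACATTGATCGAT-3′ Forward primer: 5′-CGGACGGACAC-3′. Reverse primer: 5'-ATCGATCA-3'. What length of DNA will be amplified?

42 bp

Forward primer CGGACGGACAC is found on the top strand at positions 28–38.
Taking the reverse complement of ATCGATCA gives TGATCGAT, found at positions 62–69 on the template; the primer anneals here to the top strand with its 3' end pointing upstream.
The product runs from position 28 to position 69, so its length is 69 − 28 + 1 = 42 bp.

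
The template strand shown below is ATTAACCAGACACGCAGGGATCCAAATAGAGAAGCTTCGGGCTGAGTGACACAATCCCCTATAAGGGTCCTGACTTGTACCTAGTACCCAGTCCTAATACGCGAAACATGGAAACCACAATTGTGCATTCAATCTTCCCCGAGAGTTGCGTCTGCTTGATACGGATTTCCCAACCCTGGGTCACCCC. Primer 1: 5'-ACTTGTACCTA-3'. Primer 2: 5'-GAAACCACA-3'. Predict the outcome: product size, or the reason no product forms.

Primer 1 (ACTTGTACCTA) matches the top strand at positions 73–83 (3' end points downstream).
Primer 2 (GAAACCACA) also matches the top strand directly, at positions 111–119 — its reverse complement TGTGGTTTC is not present.
Both primers anneal to the bottom strand with 3' ends pointing the same way, so neither can prime synthesis back toward the other.

No product — both primers anneal to the same strand and extend in the same direction.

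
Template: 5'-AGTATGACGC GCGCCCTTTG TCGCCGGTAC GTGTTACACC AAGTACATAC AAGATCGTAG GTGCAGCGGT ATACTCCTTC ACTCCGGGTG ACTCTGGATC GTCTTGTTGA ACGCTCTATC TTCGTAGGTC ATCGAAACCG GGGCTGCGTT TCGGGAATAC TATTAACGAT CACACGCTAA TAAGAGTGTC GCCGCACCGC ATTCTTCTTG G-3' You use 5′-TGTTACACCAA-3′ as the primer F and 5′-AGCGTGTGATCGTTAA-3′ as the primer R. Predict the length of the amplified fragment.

The forward primer matches the template at positions 32–42.
Taking the reverse complement of AGCGTGTGATCGTTAA gives TTAACGATCACACGCT, found at positions 163–178 on the template; the primer anneals here to the top strand with its 3' end pointing upstream.
The product runs from position 32 to position 178, so its length is 178 − 32 + 1 = 147 bp.

147 bp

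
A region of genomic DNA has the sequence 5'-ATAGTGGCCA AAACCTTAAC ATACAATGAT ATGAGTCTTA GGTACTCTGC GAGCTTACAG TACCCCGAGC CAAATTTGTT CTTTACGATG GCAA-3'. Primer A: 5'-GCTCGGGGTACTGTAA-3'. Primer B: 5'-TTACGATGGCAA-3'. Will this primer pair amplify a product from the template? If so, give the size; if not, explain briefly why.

No product — the primers' 3' ends point away from each other.

Primer A (GCTCGGGGTACTGTAA) has reverse complement TTACAGTACCCCGAGC, which matches the top strand at positions 55–70; primer A anneals to the top strand there with its 3' end pointing upstream toward position 55.
Primer B (TTACGATGGCAA) matches the top strand directly at positions 83–94; it anneals to the bottom strand with its 3' end pointing downstream toward position 94.
The 3' ends diverge (primer A extends toward position 1, primer B toward position 94), so the primers never converge on a shared product.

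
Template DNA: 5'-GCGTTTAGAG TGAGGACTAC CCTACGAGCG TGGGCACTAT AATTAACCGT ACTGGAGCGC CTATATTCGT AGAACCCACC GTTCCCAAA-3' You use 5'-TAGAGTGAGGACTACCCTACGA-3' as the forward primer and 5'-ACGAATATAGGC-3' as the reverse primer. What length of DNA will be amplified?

65 bp

Scanning the template, TAGAGTGAGGACTACCCTACGA occurs at positions 6–27; this primer anneals to the bottom strand there with its 3' end pointing downstream.
Reverse complement of the reverse primer: GCCTATATTCGT. This occurs on the top strand at positions 59–70.
The product runs from position 6 to position 70, so its length is 70 − 6 + 1 = 65 bp.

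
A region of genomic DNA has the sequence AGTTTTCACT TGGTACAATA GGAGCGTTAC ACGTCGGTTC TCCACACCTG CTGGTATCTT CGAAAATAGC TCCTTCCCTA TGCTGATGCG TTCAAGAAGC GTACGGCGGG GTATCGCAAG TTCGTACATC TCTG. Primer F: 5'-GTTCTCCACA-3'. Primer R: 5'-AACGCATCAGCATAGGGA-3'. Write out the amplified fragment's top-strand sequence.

5'-GTTCTCCACACCTGCTGGTATCTTCGAAAATAGCTCCTTCCCTATGCTGATGCGTT-3'

Forward primer GTTCTCCACA is found on the top strand at positions 37–46.
Reverse complement of the reverse primer: TCCCTATGCTGATGCGTT. This occurs on the top strand at positions 75–92.
The product is the template from position 37 through 92 (56 bp).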